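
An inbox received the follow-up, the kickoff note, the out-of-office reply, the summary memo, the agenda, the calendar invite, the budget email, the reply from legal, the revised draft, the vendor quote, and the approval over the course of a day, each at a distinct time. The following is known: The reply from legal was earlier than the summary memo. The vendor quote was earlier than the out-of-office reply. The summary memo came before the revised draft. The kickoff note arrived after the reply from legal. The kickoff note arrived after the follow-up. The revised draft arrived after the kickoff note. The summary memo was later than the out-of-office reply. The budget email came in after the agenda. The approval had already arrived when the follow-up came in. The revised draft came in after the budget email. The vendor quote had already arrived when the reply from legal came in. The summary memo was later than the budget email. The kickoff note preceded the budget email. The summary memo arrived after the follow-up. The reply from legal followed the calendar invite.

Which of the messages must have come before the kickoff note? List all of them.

Directly stated before the kickoff note: the follow-up and the reply from legal.
The approval reaches the kickoff note via the approval → the follow-up → the kickoff note.
The calendar invite reaches the kickoff note via the calendar invite → the reply from legal → the kickoff note.
The vendor quote reaches the kickoff note via the vendor quote → the reply from legal → the kickoff note.

the approval, the calendar invite, the follow-up, the reply from legal, the vendor quote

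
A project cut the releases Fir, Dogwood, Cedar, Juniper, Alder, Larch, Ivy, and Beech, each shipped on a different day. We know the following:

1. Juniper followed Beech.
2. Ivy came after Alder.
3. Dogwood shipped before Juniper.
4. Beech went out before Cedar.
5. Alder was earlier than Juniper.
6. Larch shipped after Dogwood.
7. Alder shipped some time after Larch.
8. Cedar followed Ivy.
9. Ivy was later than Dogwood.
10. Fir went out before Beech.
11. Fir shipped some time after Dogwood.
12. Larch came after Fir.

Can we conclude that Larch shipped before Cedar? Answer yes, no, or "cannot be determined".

Chain the constraints: Larch → Alder → Ivy → Cedar. Each link is directly stated, so Larch comes before Cedar.

yes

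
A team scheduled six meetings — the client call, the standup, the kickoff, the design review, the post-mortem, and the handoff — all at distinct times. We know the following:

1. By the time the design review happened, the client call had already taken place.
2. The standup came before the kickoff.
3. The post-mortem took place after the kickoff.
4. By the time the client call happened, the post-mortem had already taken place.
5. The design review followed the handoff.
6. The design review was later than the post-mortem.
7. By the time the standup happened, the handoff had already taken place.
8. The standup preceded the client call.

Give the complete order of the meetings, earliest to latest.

the handoff, the standup, the kickoff, the post-mortem, the client call, the design review

The constraints fix every adjacent pair, so only one ordering works:
the handoff → the standup → the kickoff → the post-mortem → the client call → the design review.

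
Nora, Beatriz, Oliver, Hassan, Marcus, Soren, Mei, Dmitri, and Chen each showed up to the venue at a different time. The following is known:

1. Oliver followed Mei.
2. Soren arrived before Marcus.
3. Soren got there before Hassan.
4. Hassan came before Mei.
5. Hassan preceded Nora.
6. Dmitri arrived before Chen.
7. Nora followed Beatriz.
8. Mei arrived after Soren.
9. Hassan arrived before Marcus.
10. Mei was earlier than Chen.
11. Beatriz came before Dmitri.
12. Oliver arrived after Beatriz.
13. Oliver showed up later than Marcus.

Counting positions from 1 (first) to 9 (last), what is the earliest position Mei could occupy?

Hassan and Soren must both come before Mei — 2 forced predecessors.
Nothing else is forced ahead of Mei, so their earliest slot is position 2 + 1 = 3.

3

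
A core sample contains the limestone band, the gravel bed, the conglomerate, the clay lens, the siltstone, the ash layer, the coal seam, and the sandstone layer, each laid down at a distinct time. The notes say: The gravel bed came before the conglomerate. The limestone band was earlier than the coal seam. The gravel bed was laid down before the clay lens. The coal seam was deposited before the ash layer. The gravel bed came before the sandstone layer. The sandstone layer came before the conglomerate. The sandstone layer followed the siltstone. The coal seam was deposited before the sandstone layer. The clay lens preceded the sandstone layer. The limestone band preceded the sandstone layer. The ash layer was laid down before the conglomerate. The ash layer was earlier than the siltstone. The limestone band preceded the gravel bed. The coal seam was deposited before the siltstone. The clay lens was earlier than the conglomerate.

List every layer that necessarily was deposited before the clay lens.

the gravel bed, the limestone band

Directly stated before the clay lens: the gravel bed.
The limestone band reaches the clay lens via the limestone band → the gravel bed → the clay lens.
No chain forces the sandstone layer (or any of the others) ahead of the clay lens.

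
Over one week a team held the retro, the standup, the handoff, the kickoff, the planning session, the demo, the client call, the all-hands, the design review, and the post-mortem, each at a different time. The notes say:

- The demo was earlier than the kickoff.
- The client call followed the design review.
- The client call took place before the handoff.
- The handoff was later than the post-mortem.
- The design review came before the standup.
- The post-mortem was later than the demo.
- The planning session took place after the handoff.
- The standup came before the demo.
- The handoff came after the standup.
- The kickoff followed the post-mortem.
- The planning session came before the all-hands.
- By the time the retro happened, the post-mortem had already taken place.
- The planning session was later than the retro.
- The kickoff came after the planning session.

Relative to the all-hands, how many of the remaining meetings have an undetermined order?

Forced before the all-hands: the client call, the demo, the design review, the handoff, the planning session, the post-mortem, the retro, and the standup.
That leaves the kickoff with no forced order relative to the all-hands — 1.

1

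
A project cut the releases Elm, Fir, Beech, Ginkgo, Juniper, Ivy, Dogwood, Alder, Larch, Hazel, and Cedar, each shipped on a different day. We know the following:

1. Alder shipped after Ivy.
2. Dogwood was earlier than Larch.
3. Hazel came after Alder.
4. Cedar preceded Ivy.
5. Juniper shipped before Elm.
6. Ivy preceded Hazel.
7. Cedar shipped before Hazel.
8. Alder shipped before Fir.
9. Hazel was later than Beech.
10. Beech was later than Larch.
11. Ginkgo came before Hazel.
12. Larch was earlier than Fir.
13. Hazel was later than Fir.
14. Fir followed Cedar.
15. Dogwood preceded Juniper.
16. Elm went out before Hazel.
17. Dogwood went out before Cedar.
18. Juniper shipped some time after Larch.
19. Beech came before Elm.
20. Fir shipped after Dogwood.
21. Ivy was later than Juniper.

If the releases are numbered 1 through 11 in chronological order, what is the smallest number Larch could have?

2

Dogwood must come before Larch — 1 forced predecessor.
Nothing else is forced ahead of Larch, so its earliest slot is position 1 + 1 = 2.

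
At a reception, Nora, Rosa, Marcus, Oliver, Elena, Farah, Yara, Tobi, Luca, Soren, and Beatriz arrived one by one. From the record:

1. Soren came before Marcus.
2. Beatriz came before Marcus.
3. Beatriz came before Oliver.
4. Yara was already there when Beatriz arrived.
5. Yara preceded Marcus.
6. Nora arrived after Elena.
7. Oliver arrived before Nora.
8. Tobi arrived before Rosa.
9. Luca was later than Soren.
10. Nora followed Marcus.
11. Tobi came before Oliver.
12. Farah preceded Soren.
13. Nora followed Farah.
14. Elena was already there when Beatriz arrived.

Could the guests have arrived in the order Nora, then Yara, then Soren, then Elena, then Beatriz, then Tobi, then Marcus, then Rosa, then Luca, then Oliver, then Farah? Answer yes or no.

no

The constraints require Elena before Nora, but in the proposed sequence Nora appears ahead of Elena. That one violation is enough.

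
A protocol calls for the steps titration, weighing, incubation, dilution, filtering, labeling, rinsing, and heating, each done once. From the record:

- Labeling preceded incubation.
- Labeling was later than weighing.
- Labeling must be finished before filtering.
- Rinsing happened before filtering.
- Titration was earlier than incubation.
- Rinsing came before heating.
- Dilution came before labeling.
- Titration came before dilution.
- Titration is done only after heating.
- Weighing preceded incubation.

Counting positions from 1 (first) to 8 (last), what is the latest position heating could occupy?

3

Heating must come before dilution, filtering, incubation, labeling, and titration — 5 steps forced after it.
Everything else can be placed before heating in some valid order, so heating can sit as late as position 8 − 5 = 3.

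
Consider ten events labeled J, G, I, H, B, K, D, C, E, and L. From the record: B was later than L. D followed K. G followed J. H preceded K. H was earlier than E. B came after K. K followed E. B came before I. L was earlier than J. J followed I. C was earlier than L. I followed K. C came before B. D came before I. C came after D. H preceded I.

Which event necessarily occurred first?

H

H has a chain of constraints placing it before every other event, so H must be first.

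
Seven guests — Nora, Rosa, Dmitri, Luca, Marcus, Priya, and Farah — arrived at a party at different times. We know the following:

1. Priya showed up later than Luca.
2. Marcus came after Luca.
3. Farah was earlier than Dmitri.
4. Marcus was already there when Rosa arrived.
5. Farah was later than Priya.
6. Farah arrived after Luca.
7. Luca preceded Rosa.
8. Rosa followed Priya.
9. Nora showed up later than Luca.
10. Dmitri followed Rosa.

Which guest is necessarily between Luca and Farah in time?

Priya

Tracing the constraints gives Luca → Priya → Farah, so Priya sits after Luca and before Farah.
No other guest is forced both after Luca and before Farah.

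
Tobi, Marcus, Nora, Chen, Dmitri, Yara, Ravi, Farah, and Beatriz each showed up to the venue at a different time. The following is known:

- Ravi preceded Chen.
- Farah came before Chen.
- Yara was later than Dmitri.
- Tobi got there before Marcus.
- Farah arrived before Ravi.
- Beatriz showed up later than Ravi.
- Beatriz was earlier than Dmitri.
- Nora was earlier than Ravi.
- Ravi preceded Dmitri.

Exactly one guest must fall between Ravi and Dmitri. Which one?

Tracing the constraints gives Ravi → Beatriz → Dmitri, so Beatriz sits after Ravi and before Dmitri.
No other guest is forced both after Ravi and before Dmitri.

Beatriz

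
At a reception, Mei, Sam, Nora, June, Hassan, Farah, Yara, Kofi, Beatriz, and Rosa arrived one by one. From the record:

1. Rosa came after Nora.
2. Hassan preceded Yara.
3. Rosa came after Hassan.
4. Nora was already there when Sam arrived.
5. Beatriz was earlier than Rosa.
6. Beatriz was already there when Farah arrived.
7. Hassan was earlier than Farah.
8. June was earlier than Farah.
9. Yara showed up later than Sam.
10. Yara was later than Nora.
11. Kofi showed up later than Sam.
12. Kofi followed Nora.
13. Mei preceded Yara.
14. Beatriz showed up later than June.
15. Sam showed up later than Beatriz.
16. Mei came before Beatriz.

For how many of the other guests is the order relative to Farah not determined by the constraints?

5

Forced before Farah: Beatriz, Hassan, June, and Mei.
That leaves Kofi, Nora, Rosa, Sam, and Yara with no forced order relative to Farah — 5.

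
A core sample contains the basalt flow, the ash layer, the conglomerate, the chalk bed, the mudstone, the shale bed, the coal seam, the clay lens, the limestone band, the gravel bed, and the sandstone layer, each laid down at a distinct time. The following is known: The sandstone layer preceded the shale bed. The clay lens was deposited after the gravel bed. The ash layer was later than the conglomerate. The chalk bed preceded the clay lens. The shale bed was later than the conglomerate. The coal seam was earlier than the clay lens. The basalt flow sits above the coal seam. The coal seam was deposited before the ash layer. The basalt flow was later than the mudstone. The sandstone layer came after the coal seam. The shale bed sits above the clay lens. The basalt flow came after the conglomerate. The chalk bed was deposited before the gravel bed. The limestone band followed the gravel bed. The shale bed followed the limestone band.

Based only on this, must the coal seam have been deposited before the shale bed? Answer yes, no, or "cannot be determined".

Chain the constraints: the coal seam → the clay lens → the shale bed. Each link is directly stated, so the coal seam comes before the shale bed.

yes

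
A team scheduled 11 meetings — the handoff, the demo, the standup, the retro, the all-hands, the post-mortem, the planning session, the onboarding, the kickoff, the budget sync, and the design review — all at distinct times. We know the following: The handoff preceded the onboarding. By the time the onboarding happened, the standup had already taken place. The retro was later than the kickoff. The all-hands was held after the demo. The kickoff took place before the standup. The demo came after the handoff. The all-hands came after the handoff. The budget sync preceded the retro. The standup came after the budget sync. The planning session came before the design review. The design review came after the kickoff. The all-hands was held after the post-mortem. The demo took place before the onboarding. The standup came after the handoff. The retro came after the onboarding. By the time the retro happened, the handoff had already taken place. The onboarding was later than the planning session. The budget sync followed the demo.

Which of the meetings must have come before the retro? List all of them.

Directly stated before the retro: the budget sync, the handoff, the kickoff, and the onboarding.
The demo reaches the retro via the demo → the onboarding → the retro.
The planning session reaches the retro via the planning session → the onboarding → the retro.
The standup reaches the retro via the standup → the onboarding → the retro.
No chain forces the design review (or any of the others) ahead of the retro.

the budget sync, the demo, the handoff, the kickoff, the onboarding, the planning session, the standup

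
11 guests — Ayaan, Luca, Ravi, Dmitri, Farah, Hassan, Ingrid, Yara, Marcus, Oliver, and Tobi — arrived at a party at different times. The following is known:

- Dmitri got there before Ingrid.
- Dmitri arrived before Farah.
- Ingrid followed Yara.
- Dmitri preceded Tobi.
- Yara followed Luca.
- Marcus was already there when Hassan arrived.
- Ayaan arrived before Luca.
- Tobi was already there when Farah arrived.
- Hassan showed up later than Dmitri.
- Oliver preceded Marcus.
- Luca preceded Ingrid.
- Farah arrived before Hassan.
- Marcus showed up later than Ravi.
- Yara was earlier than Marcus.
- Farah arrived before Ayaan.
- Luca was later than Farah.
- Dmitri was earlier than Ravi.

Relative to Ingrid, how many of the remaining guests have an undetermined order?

Forced before Ingrid: Ayaan, Dmitri, Farah, Luca, Tobi, and Yara.
That leaves Hassan, Marcus, Oliver, and Ravi with no forced order relative to Ingrid — 4.

4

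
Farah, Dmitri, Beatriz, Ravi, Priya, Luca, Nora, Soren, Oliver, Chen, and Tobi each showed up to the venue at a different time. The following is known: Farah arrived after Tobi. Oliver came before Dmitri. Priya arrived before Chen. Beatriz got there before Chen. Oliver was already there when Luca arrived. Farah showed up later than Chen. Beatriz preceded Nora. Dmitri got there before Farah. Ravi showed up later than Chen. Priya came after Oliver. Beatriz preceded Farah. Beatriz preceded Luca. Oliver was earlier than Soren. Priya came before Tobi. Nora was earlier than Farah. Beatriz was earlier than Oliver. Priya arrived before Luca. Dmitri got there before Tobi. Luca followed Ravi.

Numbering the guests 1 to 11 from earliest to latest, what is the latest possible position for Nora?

10

Nora must come before Farah — 1 guest forced after them.
Everything else can be placed before Nora in some valid order, so Nora can sit as late as position 11 − 1 = 10.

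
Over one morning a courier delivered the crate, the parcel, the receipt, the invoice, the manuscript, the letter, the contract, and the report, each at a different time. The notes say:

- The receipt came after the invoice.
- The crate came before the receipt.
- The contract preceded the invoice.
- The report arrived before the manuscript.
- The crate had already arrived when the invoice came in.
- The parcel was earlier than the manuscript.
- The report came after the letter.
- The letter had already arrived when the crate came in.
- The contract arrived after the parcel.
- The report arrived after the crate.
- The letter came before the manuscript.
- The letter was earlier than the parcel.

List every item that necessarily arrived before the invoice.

Directly stated before the invoice: the contract and the crate.
The letter reaches the invoice via the letter → the crate → the invoice.
The parcel reaches the invoice via the parcel → the contract → the invoice.

the contract, the crate, the letter, the parcel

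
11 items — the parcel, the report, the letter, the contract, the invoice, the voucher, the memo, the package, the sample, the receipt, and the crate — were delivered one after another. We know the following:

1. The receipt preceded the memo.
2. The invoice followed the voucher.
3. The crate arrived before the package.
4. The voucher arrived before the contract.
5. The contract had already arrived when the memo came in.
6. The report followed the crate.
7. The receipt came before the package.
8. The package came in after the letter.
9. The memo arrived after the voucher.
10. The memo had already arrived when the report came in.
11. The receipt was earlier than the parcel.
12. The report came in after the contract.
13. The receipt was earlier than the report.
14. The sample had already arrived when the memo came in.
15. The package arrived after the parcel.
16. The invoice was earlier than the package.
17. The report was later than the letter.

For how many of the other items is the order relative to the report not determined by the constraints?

Forced before the report: the contract, the crate, the letter, the memo, the receipt, the sample, and the voucher.
That leaves the invoice, the package, and the parcel with no forced order relative to the report — 3.

3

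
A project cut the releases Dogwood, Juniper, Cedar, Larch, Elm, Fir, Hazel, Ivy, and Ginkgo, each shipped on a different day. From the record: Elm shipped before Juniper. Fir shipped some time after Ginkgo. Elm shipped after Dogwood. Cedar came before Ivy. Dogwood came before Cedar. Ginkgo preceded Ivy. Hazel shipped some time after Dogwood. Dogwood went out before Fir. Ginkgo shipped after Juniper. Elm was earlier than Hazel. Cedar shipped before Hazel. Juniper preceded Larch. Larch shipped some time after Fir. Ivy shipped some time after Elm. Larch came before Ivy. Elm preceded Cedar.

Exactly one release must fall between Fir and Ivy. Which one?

Larch

Tracing the constraints gives Fir → Larch → Ivy, so Larch sits after Fir and before Ivy.
No other release is forced both after Fir and before Ivy.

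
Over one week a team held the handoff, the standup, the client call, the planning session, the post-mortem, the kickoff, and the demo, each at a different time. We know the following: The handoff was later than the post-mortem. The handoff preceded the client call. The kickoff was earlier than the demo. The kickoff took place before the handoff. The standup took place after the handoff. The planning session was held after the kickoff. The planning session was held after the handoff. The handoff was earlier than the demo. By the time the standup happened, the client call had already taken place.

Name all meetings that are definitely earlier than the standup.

the client call, the handoff, the kickoff, the post-mortem

Directly stated before the standup: the client call and the handoff.
The kickoff reaches the standup via the kickoff → the handoff → the standup.
The post-mortem reaches the standup via the post-mortem → the handoff → the standup.
No chain forces the demo (or any of the others) ahead of the standup.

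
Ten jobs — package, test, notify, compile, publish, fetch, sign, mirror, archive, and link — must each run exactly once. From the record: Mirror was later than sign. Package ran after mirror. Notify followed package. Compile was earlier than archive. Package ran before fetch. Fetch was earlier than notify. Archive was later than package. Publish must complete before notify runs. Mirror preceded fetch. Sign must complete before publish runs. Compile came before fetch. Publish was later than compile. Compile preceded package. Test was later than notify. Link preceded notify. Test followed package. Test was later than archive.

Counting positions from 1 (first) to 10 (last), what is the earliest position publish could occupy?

Compile and sign must both come before publish — 2 forced predecessors.
Nothing else is forced ahead of publish, so its earliest slot is position 2 + 1 = 3.

3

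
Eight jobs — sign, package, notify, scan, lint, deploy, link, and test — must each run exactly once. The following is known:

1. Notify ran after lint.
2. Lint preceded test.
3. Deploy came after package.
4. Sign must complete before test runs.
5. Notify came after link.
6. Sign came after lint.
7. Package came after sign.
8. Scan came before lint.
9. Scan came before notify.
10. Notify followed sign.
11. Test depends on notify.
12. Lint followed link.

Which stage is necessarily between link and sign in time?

lint

Tracing the constraints gives link → lint → sign, so lint sits after link and before sign.
No other stage is forced both after link and before sign.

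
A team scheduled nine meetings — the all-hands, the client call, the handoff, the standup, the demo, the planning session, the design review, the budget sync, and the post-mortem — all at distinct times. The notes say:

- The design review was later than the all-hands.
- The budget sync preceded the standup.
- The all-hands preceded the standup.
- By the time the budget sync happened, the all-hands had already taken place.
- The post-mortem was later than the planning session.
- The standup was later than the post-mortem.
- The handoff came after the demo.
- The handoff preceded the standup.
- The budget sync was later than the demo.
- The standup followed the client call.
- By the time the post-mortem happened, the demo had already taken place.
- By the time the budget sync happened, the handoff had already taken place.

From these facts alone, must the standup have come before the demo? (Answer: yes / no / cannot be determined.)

no

Tracing the constraints gives the demo → the handoff → the standup, so the demo must come before the standup.
That means the standup cannot be before the demo.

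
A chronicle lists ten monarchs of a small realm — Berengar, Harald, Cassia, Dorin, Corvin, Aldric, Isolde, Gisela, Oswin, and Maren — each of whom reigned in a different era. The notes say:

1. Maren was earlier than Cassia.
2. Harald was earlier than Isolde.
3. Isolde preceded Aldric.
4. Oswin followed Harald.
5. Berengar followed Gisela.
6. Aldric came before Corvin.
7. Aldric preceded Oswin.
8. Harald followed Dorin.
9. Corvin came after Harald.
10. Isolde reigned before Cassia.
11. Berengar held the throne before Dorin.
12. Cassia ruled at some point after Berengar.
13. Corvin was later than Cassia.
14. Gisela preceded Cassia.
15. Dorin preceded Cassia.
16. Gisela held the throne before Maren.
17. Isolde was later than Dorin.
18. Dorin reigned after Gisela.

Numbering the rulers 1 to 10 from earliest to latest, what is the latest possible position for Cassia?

Cassia must come before Corvin — 1 ruler forced after them.
Everything else can be placed before Cassia in some valid order, so Cassia can sit as late as position 10 − 1 = 9.

9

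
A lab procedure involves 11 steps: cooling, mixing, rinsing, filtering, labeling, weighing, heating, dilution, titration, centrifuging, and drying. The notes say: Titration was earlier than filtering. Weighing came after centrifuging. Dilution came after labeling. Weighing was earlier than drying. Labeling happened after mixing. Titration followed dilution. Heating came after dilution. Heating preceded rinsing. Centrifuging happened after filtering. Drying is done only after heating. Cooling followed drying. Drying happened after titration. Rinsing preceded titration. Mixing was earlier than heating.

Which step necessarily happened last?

cooling

Every other step has a chain of constraints placing it before cooling, so cooling is last.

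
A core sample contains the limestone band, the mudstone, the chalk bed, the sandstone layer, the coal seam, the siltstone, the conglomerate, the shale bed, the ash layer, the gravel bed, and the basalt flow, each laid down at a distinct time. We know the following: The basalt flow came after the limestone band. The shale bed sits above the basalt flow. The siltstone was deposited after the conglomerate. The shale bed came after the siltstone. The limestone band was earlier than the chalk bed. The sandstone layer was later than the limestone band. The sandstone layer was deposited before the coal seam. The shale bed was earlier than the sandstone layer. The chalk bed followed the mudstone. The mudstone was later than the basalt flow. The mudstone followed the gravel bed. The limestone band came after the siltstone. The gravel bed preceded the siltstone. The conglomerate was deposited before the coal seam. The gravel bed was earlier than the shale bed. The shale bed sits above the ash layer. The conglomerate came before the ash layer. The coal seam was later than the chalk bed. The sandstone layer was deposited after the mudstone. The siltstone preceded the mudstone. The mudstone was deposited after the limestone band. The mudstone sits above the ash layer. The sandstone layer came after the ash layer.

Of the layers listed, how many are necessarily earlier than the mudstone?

6

Directly stated before the mudstone: the ash layer, the basalt flow, the gravel bed, the limestone band, and the siltstone.
The conglomerate reaches the mudstone via the conglomerate → the siltstone → the mudstone.
No chain forces the coal seam (or any of the others) ahead of the mudstone.
That's the ash layer, the basalt flow, the conglomerate, the gravel bed, the limestone band, and the siltstone — 6 in all.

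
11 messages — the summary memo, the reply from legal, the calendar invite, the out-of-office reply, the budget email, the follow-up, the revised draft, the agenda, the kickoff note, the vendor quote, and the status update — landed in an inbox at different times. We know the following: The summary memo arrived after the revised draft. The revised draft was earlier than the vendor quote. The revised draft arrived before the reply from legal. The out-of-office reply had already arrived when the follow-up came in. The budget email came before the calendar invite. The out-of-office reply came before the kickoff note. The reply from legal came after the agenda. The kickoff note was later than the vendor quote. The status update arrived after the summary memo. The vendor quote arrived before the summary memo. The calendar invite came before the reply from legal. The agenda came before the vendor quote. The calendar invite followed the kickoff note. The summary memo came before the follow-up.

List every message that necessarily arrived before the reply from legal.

the agenda, the budget email, the calendar invite, the kickoff note, the out-of-office reply, the revised draft, the vendor quote

Directly stated before the reply from legal: the agenda, the calendar invite, and the revised draft.
The budget email reaches the reply from legal via the budget email → the calendar invite → the reply from legal.
The kickoff note reaches the reply from legal via the kickoff note → the calendar invite → the reply from legal.
The out-of-office reply reaches the reply from legal via the out-of-office reply → the kickoff note → the calendar invite → the reply from legal.
Likewise the vendor quote reaches the reply from legal by chaining the stated constraints.
No chain forces the summary memo (or any of the others) ahead of the reply from legal.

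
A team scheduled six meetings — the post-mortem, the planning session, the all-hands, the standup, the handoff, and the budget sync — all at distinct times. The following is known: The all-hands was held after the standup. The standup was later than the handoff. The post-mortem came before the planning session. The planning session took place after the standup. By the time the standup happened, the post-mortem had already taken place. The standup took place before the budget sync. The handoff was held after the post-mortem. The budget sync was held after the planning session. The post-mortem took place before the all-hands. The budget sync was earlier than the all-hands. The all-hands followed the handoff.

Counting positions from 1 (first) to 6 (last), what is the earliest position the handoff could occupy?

The post-mortem must come before the handoff — 1 forced predecessor.
Nothing else is forced ahead of the handoff, so its earliest slot is position 1 + 1 = 2.

2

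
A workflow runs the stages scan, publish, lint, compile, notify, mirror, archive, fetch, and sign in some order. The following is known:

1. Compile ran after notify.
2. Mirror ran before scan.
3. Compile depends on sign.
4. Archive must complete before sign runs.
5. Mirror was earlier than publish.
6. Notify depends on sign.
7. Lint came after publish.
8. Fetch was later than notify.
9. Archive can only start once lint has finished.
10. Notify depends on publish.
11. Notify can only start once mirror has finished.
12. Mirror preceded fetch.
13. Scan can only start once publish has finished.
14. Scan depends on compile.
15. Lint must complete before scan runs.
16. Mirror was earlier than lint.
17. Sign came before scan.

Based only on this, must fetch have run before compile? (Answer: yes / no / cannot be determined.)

No chain of stated constraints runs from fetch to compile, and none runs from compile to fetch either.
So the relative order of fetch and compile is not fixed by the given facts.

cannot be determined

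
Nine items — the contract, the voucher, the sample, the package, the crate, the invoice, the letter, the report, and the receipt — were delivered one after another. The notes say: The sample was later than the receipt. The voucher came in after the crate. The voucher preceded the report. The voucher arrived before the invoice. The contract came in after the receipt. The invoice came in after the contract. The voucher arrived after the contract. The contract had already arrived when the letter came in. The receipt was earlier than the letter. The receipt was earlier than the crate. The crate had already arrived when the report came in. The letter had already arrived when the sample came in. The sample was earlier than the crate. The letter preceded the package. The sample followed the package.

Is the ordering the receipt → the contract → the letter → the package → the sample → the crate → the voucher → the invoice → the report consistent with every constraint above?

yes

Check each stated constraint against the proposed order — e.g. the contract is ahead of the voucher; the contract is ahead of the invoice. Every pair is in the required order; nothing is violated.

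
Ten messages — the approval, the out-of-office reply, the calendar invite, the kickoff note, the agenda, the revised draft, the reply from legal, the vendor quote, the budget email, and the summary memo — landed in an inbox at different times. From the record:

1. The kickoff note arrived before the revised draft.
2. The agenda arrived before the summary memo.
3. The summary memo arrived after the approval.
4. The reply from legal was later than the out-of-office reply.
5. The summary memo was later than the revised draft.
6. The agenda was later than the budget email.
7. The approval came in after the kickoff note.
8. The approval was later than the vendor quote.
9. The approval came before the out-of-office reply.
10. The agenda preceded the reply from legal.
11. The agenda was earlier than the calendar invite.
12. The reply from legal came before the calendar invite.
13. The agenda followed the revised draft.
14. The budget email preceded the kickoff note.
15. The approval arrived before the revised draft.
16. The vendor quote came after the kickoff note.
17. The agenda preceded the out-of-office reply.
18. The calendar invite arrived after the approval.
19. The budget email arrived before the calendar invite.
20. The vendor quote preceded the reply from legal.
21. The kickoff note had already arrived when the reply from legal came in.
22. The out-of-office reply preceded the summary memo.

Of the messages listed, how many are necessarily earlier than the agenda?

Directly stated before the agenda: the budget email and the revised draft.
The approval reaches the agenda via the approval → the revised draft → the agenda.
The kickoff note reaches the agenda via the kickoff note → the revised draft → the agenda.
The vendor quote reaches the agenda via the vendor quote → the approval → the revised draft → the agenda.
That's the approval, the budget email, the kickoff note, the revised draft, and the vendor quote — 5 in all.

5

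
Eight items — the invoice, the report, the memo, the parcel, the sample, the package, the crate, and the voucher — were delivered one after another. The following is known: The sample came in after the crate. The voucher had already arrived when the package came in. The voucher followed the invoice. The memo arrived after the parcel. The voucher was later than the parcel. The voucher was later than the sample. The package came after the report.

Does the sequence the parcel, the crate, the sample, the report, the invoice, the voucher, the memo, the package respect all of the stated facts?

Check each stated constraint against the proposed order — e.g. the parcel is ahead of the voucher; the parcel is ahead of the memo. Every pair is in the required order; nothing is violated.

yes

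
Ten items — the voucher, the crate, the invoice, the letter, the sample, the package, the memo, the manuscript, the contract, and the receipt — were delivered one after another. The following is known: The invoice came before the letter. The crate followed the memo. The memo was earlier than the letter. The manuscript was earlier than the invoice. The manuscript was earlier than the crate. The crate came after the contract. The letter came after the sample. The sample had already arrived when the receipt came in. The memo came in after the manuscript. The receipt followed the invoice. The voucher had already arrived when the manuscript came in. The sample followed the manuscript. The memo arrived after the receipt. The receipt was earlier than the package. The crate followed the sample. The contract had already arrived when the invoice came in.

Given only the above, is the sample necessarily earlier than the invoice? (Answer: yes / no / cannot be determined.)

No chain of stated constraints runs from the sample to the invoice, and none runs from the invoice to the sample either.
So the relative order of the sample and the invoice is not fixed by the given facts.

cannot be determined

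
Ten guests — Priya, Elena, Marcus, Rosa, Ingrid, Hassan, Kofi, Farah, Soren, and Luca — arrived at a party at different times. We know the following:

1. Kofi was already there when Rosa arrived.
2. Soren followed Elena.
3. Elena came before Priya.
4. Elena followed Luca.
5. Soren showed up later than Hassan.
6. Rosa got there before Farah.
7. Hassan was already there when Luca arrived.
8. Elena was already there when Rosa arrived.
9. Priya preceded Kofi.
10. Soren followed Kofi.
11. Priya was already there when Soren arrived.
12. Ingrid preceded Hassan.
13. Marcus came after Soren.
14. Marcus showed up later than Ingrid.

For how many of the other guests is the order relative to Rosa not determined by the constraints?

2

Forced before Rosa: Elena, Hassan, Ingrid, Kofi, Luca, and Priya; forced after Rosa: Farah.
That leaves Marcus and Soren with no forced order relative to Rosa — 2.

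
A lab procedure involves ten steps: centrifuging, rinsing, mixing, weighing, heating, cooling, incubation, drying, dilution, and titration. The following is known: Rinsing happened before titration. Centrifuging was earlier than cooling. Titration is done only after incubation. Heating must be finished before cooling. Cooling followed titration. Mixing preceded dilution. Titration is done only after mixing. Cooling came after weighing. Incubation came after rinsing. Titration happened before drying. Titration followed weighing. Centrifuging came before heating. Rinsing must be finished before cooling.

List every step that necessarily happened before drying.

Directly stated before drying: titration.
Incubation reaches drying via incubation → titration → drying.
Mixing reaches drying via mixing → titration → drying.
Rinsing reaches drying via rinsing → titration → drying.
Likewise weighing reaches drying by chaining the stated constraints.

incubation, mixing, rinsing, titration, weighing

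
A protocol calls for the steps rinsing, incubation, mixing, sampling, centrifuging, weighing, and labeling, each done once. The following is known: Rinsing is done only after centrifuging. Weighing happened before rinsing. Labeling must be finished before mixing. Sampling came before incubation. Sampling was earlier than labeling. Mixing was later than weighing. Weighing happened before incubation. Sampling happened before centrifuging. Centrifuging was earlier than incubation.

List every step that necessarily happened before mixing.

Directly stated before mixing: labeling and weighing.
Sampling reaches mixing via sampling → labeling → mixing.
No chain forces centrifuging (or any of the others) ahead of mixing.

labeling, sampling, weighing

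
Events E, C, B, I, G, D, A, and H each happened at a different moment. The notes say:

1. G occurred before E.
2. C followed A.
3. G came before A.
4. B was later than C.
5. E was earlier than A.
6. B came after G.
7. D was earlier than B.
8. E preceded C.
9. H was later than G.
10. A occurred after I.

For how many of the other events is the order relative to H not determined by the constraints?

6

Forced before H: G.
That leaves A, B, C, D, E, and I with no forced order relative to H — 6.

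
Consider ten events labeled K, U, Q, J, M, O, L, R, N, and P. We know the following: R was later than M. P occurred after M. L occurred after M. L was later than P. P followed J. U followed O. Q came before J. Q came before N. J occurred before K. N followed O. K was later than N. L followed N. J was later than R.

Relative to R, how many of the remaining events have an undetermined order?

4

Forced before R: M; forced after R: J, K, L, and P.
That leaves N, O, Q, and U with no forced order relative to R — 4.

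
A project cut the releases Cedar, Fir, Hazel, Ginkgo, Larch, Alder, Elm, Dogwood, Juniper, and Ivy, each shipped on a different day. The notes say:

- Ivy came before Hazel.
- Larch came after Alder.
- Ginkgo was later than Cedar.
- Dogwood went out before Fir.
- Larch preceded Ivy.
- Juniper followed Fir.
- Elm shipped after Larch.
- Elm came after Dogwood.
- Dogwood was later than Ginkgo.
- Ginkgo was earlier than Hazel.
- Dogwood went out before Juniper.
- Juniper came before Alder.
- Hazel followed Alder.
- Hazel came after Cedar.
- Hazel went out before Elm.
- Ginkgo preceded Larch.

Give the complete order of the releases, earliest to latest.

The constraints fix every adjacent pair, so only one ordering works:
Cedar → Ginkgo → Dogwood → Fir → Juniper → Alder → Larch → Ivy → Hazel → Elm.

Cedar, Ginkgo, Dogwood, Fir, Juniper, Alder, Larch, Ivy, Hazel, Elm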